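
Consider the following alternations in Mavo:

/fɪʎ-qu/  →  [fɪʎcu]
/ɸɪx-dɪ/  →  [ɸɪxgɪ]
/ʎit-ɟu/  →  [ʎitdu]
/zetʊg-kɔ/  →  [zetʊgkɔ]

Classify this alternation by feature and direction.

The segment that alternates is /q/, which surfaces as [c] when adjacent to /ʎ/.
The change uvular → palatal matches the place of the preceding /ʎ/, identifying this as place assimilation.
Manner and voice are unchanged, so the assimilation is partial, not total.
Checking the remaining alternations: /d/ → [g] after /x/ (alveolar → velar, matching velar); /ɟ/ → [d] after /t/ (palatal → alveolar, matching alveolar) — only place changes, and always toward the preceding segment.
No alternation appears in [zetʊgkɔ]: there the adjacent consonants already agree in place (/k/ and /g/ are both velar), so this form is consistent with the same rule.
The trigger is the preceding segment, so the direction is progressive (perseverative).

progressive place assimilation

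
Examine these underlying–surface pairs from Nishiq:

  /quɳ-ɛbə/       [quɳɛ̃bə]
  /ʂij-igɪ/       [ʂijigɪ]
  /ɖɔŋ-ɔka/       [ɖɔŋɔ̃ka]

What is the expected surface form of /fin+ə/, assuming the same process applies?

The data show progressive nasality assimilation (vowel nasalisation): /ɛ/ → [ɛ̃] after /ɳ/; /ɔ/ → [ɔ̃] after /ŋ/ — a vowel is nasalised by an immediately preceding nasal consonant.
No change occurs in [ʂijigɪ] because the vowel at the boundary is adjacent to an oral consonant, not a nasal (/i/ next to /j/).
The vowel /ə/ is adjacent to the preceding nasal /n/, so it acquires [+nasal] and surfaces as [ə̃].

[finə̃]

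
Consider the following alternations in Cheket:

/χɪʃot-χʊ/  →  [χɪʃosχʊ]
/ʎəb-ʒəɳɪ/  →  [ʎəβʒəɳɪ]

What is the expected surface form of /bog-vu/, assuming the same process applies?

[boɣvu]

The data show regressive manner assimilation: /t/ → [s] before /χ/; /b/ → [β] before /ʒ/. In each pair only manner changes, matching the following consonant, while place and voice stay constant.
/g/ is a voiced velar stop. The following trigger /v/ is a fricative, so /g/ must become a fricative as well.
Changing only its manner to fricative gives [ɣ] — the voiced velar fricative.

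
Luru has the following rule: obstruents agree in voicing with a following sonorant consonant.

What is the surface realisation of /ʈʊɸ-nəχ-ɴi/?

[ʈʊβnəʁɴi]

The rule targets /ɸ/ (voiceless bilabial fricative), which sits before the trigger /n/ (voiced).
Changing only its voicing to voiced gives [β] — the voiced bilabial fricative.
The same rule applies at the second boundary: /χ/ → [ʁ] next to /ɴ/.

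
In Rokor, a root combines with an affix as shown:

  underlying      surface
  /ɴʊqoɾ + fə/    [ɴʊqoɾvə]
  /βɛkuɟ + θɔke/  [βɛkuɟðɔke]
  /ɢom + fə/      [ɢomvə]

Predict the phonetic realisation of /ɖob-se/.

The data show progressive voicing assimilation: /f/ → [v] after /ɾ/; /θ/ → [ð] after /ɟ/; /f/ → [v] after /m/. In each pair only voicing changes, matching the preceding consonant, while place and manner stay constant.
/s/ is a voiceless alveolar fricative. The preceding trigger /b/ is voiced, so /s/ must become voiced as well.
A voiced alveolar fricative is [z], so the surface segment is [z].

[ɖobze]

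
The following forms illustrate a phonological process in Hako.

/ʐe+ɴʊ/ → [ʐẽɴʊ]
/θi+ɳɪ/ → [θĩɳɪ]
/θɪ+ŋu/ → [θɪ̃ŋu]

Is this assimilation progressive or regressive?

The vowel /e/ surfaces as nasalised [ẽ] next to the following nasal /ɴ/ — it has acquired the [+nasal] feature of its neighbour.
Likewise in the remaining data: /i/ → [ĩ] before /ɳ/; /ɪ/ → [ɪ̃] before /ŋ/ — each time a vowel is nasalised next to a following nasal.
Because the conditioning nasal is to the right of the vowel that changes, the process is regressive (anticipatory).

regressive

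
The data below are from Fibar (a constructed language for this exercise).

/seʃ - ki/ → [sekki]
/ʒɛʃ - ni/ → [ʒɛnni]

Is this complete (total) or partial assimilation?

total assimilation

Comparing underlying and surface forms, /ʃ/ → [k] is the alternation; the neighbouring /k/ is constant.
The output [k] is identical to the trigger /k/ — every feature (place, manner, voicing) has been copied — so this is total assimilation.
The other form behaves the same way: /ʃ/ → [n] before /n/ — in each case the output is a copy of the following consonant.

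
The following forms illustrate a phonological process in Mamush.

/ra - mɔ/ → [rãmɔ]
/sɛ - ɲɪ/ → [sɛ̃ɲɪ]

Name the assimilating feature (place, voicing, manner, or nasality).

The vowel /a/ surfaces as nasalised [ã] next to the following nasal /m/ — it has acquired the [+nasal] feature of its neighbour.
The other form shows the same pattern: /ɛ/ → [ɛ̃] before /ɲ/ — each time a vowel is nasalised next to a following nasal.

nasality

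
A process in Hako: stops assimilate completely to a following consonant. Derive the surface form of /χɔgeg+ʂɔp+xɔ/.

/g/ is the segment targeted by the rule; it sits immediately before /ʂ/, so it assimilates completely and surfaces as [ʂ].
At the second juncture, /p/ likewise becomes [x] adjacent to /x/.

[χɔgeʂʂɔxxɔ]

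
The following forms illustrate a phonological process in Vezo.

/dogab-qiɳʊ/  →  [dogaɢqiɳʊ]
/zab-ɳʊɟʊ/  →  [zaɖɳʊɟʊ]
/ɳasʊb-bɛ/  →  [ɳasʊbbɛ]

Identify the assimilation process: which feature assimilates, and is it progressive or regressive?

Comparing underlying and surface forms, /b/ → [ɢ] is the alternation; the neighbouring /q/ is constant.
/b/ is bilabial while /q/ is uvular; the output [ɢ] is uvular, matching the trigger — so the feature that spreads is place.
Manner and voice are unchanged, so the assimilation is partial, not total.
Checking the remaining alternation: /b/ → [ɖ] before /ɳ/ (bilabial → retroflex, matching retroflex) — only place changes, and always toward the following segment.
Nothing changes in [ɳasʊbbɛ]: there the adjacent consonants already agree in place (/b/ and /b/ are both bilabial), so this form is consistent with the same rule.
The trigger is the following segment, so the direction is regressive (anticipatory).

regressive place assimilation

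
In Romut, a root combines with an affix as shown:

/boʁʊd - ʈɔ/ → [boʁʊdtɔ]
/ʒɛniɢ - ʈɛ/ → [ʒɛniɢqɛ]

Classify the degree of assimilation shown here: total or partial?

partial assimilation

The segment that alternates is /ʈ/, which surfaces as [t] when adjacent to /d/.
/ʈ/ is retroflex while /d/ is alveolar; the output [t] is alveolar, matching the trigger — so the feature that spreads is place.
Manner and voice are unchanged, so the assimilation is partial, not total.
Checking the remaining alternation: /ʈ/ → [q] after /ɢ/ (retroflex → uvular, matching uvular) — only place changes, and always toward the preceding segment.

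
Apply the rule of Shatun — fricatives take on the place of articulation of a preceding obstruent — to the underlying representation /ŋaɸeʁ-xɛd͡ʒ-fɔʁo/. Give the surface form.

The rule targets /x/ (voiceless velar fricative), which sits after the trigger /ʁ/ (uvular).
A voiceless uvular fricative is [χ], so the surface segment is [χ].
The same rule applies at the second boundary: /f/ → [ʃ] next to /d͡ʒ/.

[ŋaɸeʁχɛd͡ʒʃɔʁo]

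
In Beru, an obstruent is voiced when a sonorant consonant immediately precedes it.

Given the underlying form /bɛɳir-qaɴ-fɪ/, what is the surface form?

The rule targets /q/ (voiceless uvular stop), which sits after the trigger /r/ (voiced).
A voiced uvular stop is [ɢ], so the surface segment is [ɢ].
At the second juncture, /f/ likewise becomes [v] adjacent to /ɴ/.

[bɛɳirɢaɴvɪ]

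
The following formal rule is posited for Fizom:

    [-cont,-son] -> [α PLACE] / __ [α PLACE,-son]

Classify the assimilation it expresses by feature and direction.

The rule copies the place features (abbreviated [PLACE]) from the environment onto the target, so the assimilating feature is place.
Since the environment is written after the underscore, the trigger follows the target; the direction is regressive.

regressive place assimilation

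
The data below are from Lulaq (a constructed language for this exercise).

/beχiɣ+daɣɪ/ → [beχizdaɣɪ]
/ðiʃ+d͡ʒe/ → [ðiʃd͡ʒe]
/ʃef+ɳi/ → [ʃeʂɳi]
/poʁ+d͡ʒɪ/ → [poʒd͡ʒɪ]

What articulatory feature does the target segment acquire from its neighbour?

Underlying /ɣ/ is realised as [z] next to /d/; /d/ itself does not change.
/ɣ/ is velar while /d/ is alveolar; the output [z] is alveolar, matching the trigger — so the feature that spreads is place.
Checking the remaining alternations: /f/ → [ʂ] before /ɳ/ (labiodental → retroflex, matching retroflex); /ʁ/ → [ʒ] before /d͡ʒ/ (uvular → postalveolar, matching postalveolar) — only place changes, and always toward the following segment.
Nothing changes in [ðiʃd͡ʒe]: there the adjacent consonants already agree in place (/ʃ/ and /d͡ʒ/ are both postalveolar), so this form is consistent with the same rule.

place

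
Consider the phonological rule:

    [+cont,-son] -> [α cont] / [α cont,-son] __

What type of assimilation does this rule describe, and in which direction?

The rule copies [cont] (continuancy) from the environment onto the target fricatives; since [±cont] encodes the stop/fricative manner contrast, the assimilating dimension is manner.
The conditioning segment sits to the left of the focus bar, meaning the trigger precedes the segment that changes — progressive assimilation.

progressive manner assimilation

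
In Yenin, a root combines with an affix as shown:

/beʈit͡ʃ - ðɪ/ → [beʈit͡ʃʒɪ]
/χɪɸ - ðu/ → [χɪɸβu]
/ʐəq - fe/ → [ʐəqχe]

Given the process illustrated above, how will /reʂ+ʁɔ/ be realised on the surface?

The data show progressive place assimilation: /ð/ → [ʒ] after /t͡ʃ/; /ð/ → [β] after /ɸ/; /f/ → [χ] after /q/. In each pair only place changes, matching the preceding consonant, while manner and voice stay constant.
/ʁ/ is a voiced uvular fricative. The preceding trigger /ʂ/ is retroflex, so /ʁ/ must become retroflex as well.
The voiced retroflex fricative is [ʐ], so /ʁ/ → [ʐ].

[reʂʐɔ]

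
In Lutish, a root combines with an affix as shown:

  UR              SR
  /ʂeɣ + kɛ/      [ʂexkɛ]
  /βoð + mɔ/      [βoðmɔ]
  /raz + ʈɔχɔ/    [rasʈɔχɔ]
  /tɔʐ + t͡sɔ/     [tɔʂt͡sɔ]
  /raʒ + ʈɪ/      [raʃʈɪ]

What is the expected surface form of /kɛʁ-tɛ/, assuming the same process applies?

The data show regressive voicing assimilation: /ɣ/ → [x] before /k/; /z/ → [s] before /ʈ/; /ʐ/ → [ʂ] before /t͡s/; /ʒ/ → [ʃ] before /ʈ/. In each pair only voicing changes, matching the following consonant, while place and manner stay constant.
Nothing changes in [βoðmɔ]: there the adjacent consonants already agree in voicing (/ð/ and /m/ are both voiced), so this form is consistent with the same rule.
/ʁ/ is a voiced uvular fricative. The following trigger /t/ is voiceless, so /ʁ/ must become voiceless as well.
The voiceless uvular fricative is [χ], so /ʁ/ → [χ].

[kɛχtɛ]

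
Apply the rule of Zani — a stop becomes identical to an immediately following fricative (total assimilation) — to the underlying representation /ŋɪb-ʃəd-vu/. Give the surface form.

/b/ is the segment targeted by the rule; it sits immediately before /ʃ/, so it assimilates completely and surfaces as [ʃ].
The same rule applies at the second boundary: /d/ → [v] next to /v/.

[ŋɪʃʃəvvu]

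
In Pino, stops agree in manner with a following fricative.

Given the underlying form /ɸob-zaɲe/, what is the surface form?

[ɸoβzaɲe]

/b/ is a voiced bilabial stop. The following trigger /z/ is a fricative, so /b/ must become a fricative as well.
The voiced bilabial fricative is [β], so /b/ → [β].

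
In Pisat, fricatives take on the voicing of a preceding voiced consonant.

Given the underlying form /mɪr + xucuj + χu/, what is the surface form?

The rule targets /x/ (voiceless velar fricative), which sits after the trigger /r/ (voiced).
A voiced velar fricative is [ɣ], so the surface segment is [ɣ].
At the second juncture, /χ/ likewise becomes [ʁ] adjacent to /j/.

[mɪrɣucujʁu]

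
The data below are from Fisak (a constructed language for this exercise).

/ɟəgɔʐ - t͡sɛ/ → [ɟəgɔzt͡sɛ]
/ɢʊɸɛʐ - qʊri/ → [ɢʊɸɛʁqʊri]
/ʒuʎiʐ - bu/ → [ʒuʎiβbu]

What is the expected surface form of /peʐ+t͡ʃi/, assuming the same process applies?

The data show regressive place assimilation: /ʐ/ → [z] before /t͡s/; /ʐ/ → [ʁ] before /q/; /ʐ/ → [β] before /b/. In each pair only place changes, matching the following consonant, while manner and voice stay constant.
The rule targets /ʐ/ (voiced retroflex fricative), which sits before the trigger /t͡ʃ/ (postalveolar).
Changing only its place to postalveolar gives [ʒ] — the voiced postalveolar fricative.

[peʒt͡ʃi]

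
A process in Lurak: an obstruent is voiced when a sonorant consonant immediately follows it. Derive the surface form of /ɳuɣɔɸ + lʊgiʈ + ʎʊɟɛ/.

[ɳuɣɔβlʊgiɖʎʊɟɛ]

The rule targets /ɸ/ (voiceless bilabial fricative), which sits before the trigger /l/ (voiced).
Changing only its voicing to voiced gives [β] — the voiced bilabial fricative.
The same rule applies at the second boundary: /ʈ/ → [ɖ] next to /ʎ/.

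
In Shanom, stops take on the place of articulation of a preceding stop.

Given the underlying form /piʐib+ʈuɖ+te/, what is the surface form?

[piʐibpuɖʈe]

/ʈ/ is a voiceless retroflex stop. The preceding trigger /b/ is bilabial, so /ʈ/ must become bilabial as well.
Changing only its place to bilabial gives [p] — the voiceless bilabial stop.
The same rule applies at the second boundary: /t/ → [ʈ] next to /ɖ/.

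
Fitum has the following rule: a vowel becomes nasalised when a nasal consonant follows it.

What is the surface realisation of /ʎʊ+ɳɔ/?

[ʎʊ̃ɳɔ]

/ʊ/ sits next to the nasal /ɳ/ and is therefore nasalised to [ʊ̃].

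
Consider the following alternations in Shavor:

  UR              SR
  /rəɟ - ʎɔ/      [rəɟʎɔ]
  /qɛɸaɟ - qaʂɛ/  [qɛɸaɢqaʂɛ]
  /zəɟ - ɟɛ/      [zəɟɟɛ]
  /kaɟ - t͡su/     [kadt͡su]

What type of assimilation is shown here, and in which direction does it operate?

Comparing underlying and surface forms, /ɟ/ → [ɢ] is the alternation; the neighbouring /q/ is constant.
The change palatal → uvular matches the place of the following /q/, identifying this as place assimilation.
Manner and voice are unchanged, so the assimilation is partial, not total.
The other alternating form patterns the same way: /ɟ/ → [d] before /t͡s/ (palatal → alveolar, matching alveolar) — only place changes, and always toward the following segment.
Nothing changes in [rəɟʎɔ], [zəɟɟɛ]: there the adjacent consonants already agree in place (/ɟ/ and /ʎ/ are both palatal; /ɟ/ and /ɟ/ are both palatal), so these forms are consistent with the same rule.
Since the segment that changes precedes the conditioning segment, the assimilation is regressive.

regressive place assimilation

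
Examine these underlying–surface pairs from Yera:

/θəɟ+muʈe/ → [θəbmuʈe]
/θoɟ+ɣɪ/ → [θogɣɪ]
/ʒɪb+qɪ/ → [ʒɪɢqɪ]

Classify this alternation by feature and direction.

Underlying /ɟ/ is realised as [b] next to /m/; /m/ itself does not change.
/ɟ/ is palatal while /m/ is bilabial; the output [b] is bilabial, matching the trigger — so the feature that spreads is place.
Manner and voice are unchanged, so the assimilation is partial, not total.
Checking the remaining alternations: /ɟ/ → [g] before /ɣ/ (palatal → velar, matching velar); /b/ → [ɢ] before /q/ (bilabial → uvular, matching uvular) — only place changes, and always toward the following segment.
The trigger is the following segment, so the direction is regressive (anticipatory).

regressive place assimilation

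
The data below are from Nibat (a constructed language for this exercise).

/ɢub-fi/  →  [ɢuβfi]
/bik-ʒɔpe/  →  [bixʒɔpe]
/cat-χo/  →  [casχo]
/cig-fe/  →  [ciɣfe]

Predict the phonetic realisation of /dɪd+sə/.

[dɪzsə]

The data show regressive manner assimilation: /b/ → [β] before /f/; /k/ → [x] before /ʒ/; /t/ → [s] before /χ/; /g/ → [ɣ] before /f/. In each pair only manner changes, matching the following consonant, while place and voice stay constant.
The rule targets /d/ (voiced alveolar stop), which sits before the trigger /s/ (fricative).
The voiced alveolar fricative is [z], so /d/ → [z].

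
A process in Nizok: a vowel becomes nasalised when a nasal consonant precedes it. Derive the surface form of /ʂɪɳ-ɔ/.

The vowel /ɔ/ is adjacent to the preceding nasal /ɳ/, so it acquires [+nasal] and surfaces as [ɔ̃].

[ʂɪɳɔ̃]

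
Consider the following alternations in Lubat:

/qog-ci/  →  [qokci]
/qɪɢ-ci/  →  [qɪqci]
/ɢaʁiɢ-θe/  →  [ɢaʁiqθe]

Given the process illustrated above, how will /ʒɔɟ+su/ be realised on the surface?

The data show regressive voicing assimilation: /g/ → [k] before /c/; /ɢ/ → [q] before /c/; /ɢ/ → [q] before /θ/. In each pair only voicing changes, matching the following consonant, while place and manner stay constant.
The rule targets /ɟ/ (voiced palatal stop), which sits before the trigger /s/ (voiceless).
Changing only its voicing to voiceless gives [c] — the voiceless palatal stop.

[ʒɔcsu]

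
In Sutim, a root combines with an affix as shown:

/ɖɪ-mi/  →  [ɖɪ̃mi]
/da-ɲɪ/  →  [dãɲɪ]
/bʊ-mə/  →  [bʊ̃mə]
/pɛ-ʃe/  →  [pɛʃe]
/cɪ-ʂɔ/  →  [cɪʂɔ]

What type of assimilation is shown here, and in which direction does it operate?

regressive nasality assimilation (vowel nasalisation)

The vowel /ɪ/ surfaces as nasalised [ɪ̃] next to the following nasal /m/ — it has acquired the [+nasal] feature of its neighbour.
Likewise in the remaining data: /a/ → [ã] before /ɲ/; /ʊ/ → [ʊ̃] before /m/ — each time a vowel is nasalised next to a following nasal.
No change occurs in [pɛʃe], [cɪʂɔ] because the vowel at the boundary is adjacent to an oral consonant, not a nasal (/ɛ/ next to /ʃ/; /ɪ/ next to /ʂ/).
Because the conditioning nasal is to the right of the vowel that changes, the process is regressive (anticipatory).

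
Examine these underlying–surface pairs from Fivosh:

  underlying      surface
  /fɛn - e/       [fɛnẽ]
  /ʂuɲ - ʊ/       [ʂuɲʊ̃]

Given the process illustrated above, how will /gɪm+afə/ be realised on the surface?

The data show progressive nasality assimilation (vowel nasalisation): /e/ → [ẽ] after /n/; /ʊ/ → [ʊ̃] after /ɲ/ — a vowel is nasalised by an immediately preceding nasal consonant.
/a/ sits next to the nasal /m/ and is therefore nasalised to [ã].

[gɪmãfə]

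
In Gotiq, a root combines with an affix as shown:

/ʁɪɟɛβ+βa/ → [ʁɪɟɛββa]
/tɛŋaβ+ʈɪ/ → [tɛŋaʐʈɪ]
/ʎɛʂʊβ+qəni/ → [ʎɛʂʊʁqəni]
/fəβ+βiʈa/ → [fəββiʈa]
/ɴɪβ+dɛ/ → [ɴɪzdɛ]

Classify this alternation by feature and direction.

The segment that alternates is /β/, which surfaces as [ʐ] when adjacent to /ʈ/.
/β/ is bilabial while /ʈ/ is retroflex; the output [ʐ] is retroflex, matching the trigger — so the feature that spreads is place.
Manner and voice are unchanged, so the assimilation is partial, not total.
The other alternating forms pattern the same way: /β/ → [ʁ] before /q/ (bilabial → uvular, matching uvular); /β/ → [z] before /d/ (bilabial → alveolar, matching alveolar) — only place changes, and always toward the following segment.
No alternation appears in [ʁɪɟɛββa], [fəββiʈa]: there the adjacent consonants already agree in place (/β/ and /β/ are both bilabial; /β/ and /β/ are both bilabial), so these forms are consistent with the same rule.
Since the segment that changes precedes the conditioning segment, the assimilation is regressive.

regressive place assimilation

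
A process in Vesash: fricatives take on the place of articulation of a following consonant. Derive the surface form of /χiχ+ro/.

/χ/ is a voiceless uvular fricative. The following trigger /r/ is alveolar, so /χ/ must become alveolar as well.
The voiceless alveolar fricative is [s], so /χ/ → [s].

[χisro]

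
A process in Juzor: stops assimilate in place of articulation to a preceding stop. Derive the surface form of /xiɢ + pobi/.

[xiɢqobi]

The rule targets /p/ (voiceless bilabial stop), which sits after the trigger /ɢ/ (uvular).
A voiceless uvular stop is [q], so the surface segment is [q].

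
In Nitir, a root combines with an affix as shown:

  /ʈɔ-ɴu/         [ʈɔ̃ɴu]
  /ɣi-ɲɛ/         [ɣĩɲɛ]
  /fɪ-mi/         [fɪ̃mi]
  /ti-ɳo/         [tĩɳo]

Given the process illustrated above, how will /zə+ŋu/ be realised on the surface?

[zə̃ŋu]

The data show regressive nasality assimilation (vowel nasalisation): /ɔ/ → [ɔ̃] before /ɴ/; /i/ → [ĩ] before /ɲ/; /ɪ/ → [ɪ̃] before /m/; /i/ → [ĩ] before /ɳ/ — a vowel is nasalised by an immediately following nasal consonant.
The vowel /ə/ is adjacent to the following nasal /ŋ/, so it acquires [+nasal] and surfaces as [ə̃].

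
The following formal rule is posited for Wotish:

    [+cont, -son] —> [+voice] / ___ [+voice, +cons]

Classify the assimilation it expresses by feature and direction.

The target ([+cont, -son], fricatives) acquires [+voice] next to a voiced consonant ([+voice, +cons]) — it takes on the voicing of its neighbour, so the feature that spreads is voicing.
Since the environment is written after the underscore, the trigger follows the target; the direction is regressive.

regressive voicing assimilation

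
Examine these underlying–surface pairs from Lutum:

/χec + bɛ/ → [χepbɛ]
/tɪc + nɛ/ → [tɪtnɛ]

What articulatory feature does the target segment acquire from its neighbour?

place

The segment that alternates is /c/, which surfaces as [p] when adjacent to /b/.
/c/ is palatal while /b/ is bilabial; the output [p] is bilabial, matching the trigger — so the feature that spreads is place.
The other alternating form patterns the same way: /c/ → [t] before /n/ (palatal → alveolar, matching alveolar) — only place changes, and always toward the following segment.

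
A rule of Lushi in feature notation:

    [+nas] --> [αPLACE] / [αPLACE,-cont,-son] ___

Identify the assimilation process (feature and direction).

The rule copies the place features (abbreviated [PLACE]) from the environment onto the target, so the assimilating feature is place.
Since the environment is written before the underscore, the trigger precedes the target; the direction is progressive.

progressive place assimilation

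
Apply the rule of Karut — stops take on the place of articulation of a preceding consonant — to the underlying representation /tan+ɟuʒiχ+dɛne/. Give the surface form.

[tanduʒiχɢɛne]

The rule targets /ɟ/ (voiced palatal stop), which sits after the trigger /n/ (alveolar).
A voiced alveolar stop is [d], so the surface segment is [d].
The same rule applies at the second boundary: /d/ → [ɢ] next to /χ/.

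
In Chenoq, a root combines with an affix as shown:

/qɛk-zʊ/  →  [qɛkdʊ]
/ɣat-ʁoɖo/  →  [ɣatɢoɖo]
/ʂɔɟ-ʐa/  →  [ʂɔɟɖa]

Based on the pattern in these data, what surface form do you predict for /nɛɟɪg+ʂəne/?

[nɛɟɪgʈəne]

The data show progressive manner assimilation: /z/ → [d] after /k/; /ʁ/ → [ɢ] after /t/; /ʐ/ → [ɖ] after /ɟ/. In each pair only manner changes, matching the preceding consonant, while place and voice stay constant.
/ʂ/ is a voiceless retroflex fricative. The preceding trigger /g/ is a stop, so /ʂ/ must become a stop as well.
The voiceless retroflex stop is [ʈ], so /ʂ/ → [ʈ].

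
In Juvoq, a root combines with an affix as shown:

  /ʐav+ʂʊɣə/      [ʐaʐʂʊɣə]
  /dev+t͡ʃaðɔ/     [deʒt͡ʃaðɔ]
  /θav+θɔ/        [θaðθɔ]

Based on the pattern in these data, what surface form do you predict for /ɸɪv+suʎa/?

[ɸɪzsuʎa]

The data show regressive place assimilation: /v/ → [ʐ] before /ʂ/; /v/ → [ʒ] before /t͡ʃ/; /v/ → [ð] before /θ/. In each pair only place changes, matching the following consonant, while manner and voice stay constant.
/v/ is a voiced labiodental fricative. The following trigger /s/ is alveolar, so /v/ must become alveolar as well.
A voiced alveolar fricative is [z], so the surface segment is [z].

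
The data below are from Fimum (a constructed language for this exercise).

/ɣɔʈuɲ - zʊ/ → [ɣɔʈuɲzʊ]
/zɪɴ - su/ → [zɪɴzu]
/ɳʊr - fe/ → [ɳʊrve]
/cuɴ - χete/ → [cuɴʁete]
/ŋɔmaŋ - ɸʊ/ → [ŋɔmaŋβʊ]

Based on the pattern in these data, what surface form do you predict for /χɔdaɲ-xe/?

The data show progressive voicing assimilation: /s/ → [z] after /ɴ/; /f/ → [v] after /r/; /χ/ → [ʁ] after /ɴ/; /ɸ/ → [β] after /ŋ/. In each pair only voicing changes, matching the preceding consonant, while place and manner stay constant.
Nothing changes in [ɣɔʈuɲzʊ]: there the adjacent consonants already agree in voicing (/z/ and /ɲ/ are both voiced), so this form is consistent with the same rule.
/x/ is a voiceless velar fricative. The preceding trigger /ɲ/ is voiced, so /x/ must become voiced as well.
The voiced velar fricative is [ɣ], so /x/ → [ɣ].

[χɔdaɲɣe]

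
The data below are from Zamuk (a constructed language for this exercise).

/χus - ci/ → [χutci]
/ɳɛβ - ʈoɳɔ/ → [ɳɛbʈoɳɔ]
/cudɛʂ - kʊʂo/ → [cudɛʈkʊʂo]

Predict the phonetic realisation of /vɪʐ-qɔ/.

The data show regressive manner assimilation: /s/ → [t] before /c/; /β/ → [b] before /ʈ/; /ʂ/ → [ʈ] before /k/. In each pair only manner changes, matching the following consonant, while place and voice stay constant.
/ʐ/ is a voiced retroflex fricative. The following trigger /q/ is a stop, so /ʐ/ must become a stop as well.
Changing only its manner to stop gives [ɖ] — the voiced retroflex stop.

[vɪɖqɔ]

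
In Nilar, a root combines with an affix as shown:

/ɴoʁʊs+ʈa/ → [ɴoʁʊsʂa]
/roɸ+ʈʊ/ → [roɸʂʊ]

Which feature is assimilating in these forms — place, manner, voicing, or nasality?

manner

Underlying /ʈ/ is realised as [ʂ] next to /s/; /s/ itself does not change.
/ʈ/ is a stop while /s/ is a fricative; the output [ʂ] is a fricative, matching the trigger — so the feature that spreads is manner.
The same holds elsewhere in the data: /ʈ/ → [ʂ] after /ɸ/ (stop → fricative, matching a fricative) — only manner changes, and always toward the preceding segment.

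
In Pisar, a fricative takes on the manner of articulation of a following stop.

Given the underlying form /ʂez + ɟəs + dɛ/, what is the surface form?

[ʂedɟətdɛ]

The rule targets /z/ (voiced alveolar fricative), which sits before the trigger /ɟ/ (stop).
Changing only its manner to stop gives [d] — the voiced alveolar stop.
At the second juncture, /s/ likewise becomes [t] adjacent to /d/.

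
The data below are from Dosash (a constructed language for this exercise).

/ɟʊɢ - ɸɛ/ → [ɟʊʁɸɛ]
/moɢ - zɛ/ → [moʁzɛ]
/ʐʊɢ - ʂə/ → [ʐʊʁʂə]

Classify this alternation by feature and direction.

Comparing underlying and surface forms, /ɢ/ → [ʁ] is the alternation; the neighbouring /ɸ/ is constant.
The change stop → fricative matches the manner of the following /ɸ/, identifying this as manner assimilation.
Place and voice are unchanged, so the assimilation is partial, not total.
Checking the remaining alternations: /ɢ/ → [ʁ] before /z/ (stop → fricative, matching a fricative); /ɢ/ → [ʁ] before /ʂ/ (stop → fricative, matching a fricative) — only manner changes, and always toward the following segment.
Since the segment that changes precedes the conditioning segment, the assimilation is regressive.

regressive manner assimilation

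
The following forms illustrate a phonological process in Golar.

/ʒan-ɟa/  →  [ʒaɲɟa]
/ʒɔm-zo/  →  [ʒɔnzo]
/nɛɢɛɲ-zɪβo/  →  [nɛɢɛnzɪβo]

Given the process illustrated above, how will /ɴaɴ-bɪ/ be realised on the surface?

The data show regressive place assimilation: /n/ → [ɲ] before /ɟ/; /m/ → [n] before /z/; /ɲ/ → [n] before /z/. In each pair only place changes, matching the following consonant, while manner and voice stay constant.
/ɴ/ is a voiced uvular nasal. The following trigger /b/ is bilabial, so /ɴ/ must become bilabial as well.
Changing only its place to bilabial gives [m] — the voiced bilabial nasal.

[ɴambɪ]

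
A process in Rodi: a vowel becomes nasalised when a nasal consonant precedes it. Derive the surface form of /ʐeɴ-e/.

/e/ sits next to the nasal /ɴ/ and is therefore nasalised to [ẽ].

[ʐeɴẽ]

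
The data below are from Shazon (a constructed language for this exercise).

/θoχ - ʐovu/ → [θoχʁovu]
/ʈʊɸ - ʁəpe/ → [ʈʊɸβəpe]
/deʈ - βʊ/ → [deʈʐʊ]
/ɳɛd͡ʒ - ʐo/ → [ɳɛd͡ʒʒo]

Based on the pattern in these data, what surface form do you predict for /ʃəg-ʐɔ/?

The data show progressive place assimilation: /ʐ/ → [ʁ] after /χ/; /ʁ/ → [β] after /ɸ/; /β/ → [ʐ] after /ʈ/; /ʐ/ → [ʒ] after /d͡ʒ/. In each pair only place changes, matching the preceding consonant, while manner and voice stay constant.
The rule targets /ʐ/ (voiced retroflex fricative), which sits after the trigger /g/ (velar).
A voiced velar fricative is [ɣ], so the surface segment is [ɣ].

[ʃəgɣɔ]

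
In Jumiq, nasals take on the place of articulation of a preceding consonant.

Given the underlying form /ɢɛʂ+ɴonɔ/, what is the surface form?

The rule targets /ɴ/ (voiced uvular nasal), which sits after the trigger /ʂ/ (retroflex).
Changing only its place to retroflex gives [ɳ] — the voiced retroflex nasal.

[ɢɛʂɳonɔ]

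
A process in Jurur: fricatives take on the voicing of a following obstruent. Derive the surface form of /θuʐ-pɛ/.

The rule targets /ʐ/ (voiced retroflex fricative), which sits before the trigger /p/ (voiceless).
A voiceless retroflex fricative is [ʂ], so the surface segment is [ʂ].

[θuʂpɛ]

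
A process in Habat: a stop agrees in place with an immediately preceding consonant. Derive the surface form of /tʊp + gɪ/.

[tʊpbɪ]

The rule targets /g/ (voiced velar stop), which sits after the trigger /p/ (bilabial).
Changing only its place to bilabial gives [b] — the voiced bilabial stop.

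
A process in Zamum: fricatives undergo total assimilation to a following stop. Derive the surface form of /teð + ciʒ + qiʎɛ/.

[tecciqqiʎɛ]

/ð/ is the segment targeted by the rule; it sits immediately before /c/, so it assimilates completely and surfaces as [c].
At the second juncture, /ʒ/ likewise becomes [q] adjacent to /q/.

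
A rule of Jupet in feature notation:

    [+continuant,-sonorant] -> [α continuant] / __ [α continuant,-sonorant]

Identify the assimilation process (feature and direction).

The rule copies [continuant] (continuancy) from the environment onto the target fricatives; since [±continuant] encodes the stop/fricative manner contrast, the assimilating dimension is manner.
The conditioning segment sits to the right of the focus bar, meaning the trigger follows the segment that changes — regressive assimilation.

regressive manner assimilation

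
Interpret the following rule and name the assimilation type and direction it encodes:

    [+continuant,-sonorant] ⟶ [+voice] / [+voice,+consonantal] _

The target ([+continuant,-sonorant], fricatives) acquires [+voice] next to a voiced consonant ([+voice,+consonantal]) — it takes on the voicing of its neighbour, so the feature that spreads is voicing.
The conditioning segment sits to the left of the focus bar, meaning the trigger precedes the segment that changes — progressive assimilation.

progressive voicing assimilation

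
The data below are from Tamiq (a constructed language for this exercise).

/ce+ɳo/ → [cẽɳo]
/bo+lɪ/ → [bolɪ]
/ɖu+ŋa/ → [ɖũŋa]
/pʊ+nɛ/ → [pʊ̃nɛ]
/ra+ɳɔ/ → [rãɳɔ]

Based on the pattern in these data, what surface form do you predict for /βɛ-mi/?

[βɛ̃mi]

The data show regressive nasality assimilation (vowel nasalisation): /e/ → [ẽ] before /ɳ/; /u/ → [ũ] before /ŋ/; /ʊ/ → [ʊ̃] before /n/; /a/ → [ã] before /ɳ/ — a vowel is nasalised by an immediately following nasal consonant.
No change occurs in [bolɪ] because the vowel at the boundary is adjacent to an oral consonant, not a nasal (/o/ next to /l/).
The vowel /ɛ/ is adjacent to the following nasal /m/, so it acquires [+nasal] and surfaces as [ɛ̃].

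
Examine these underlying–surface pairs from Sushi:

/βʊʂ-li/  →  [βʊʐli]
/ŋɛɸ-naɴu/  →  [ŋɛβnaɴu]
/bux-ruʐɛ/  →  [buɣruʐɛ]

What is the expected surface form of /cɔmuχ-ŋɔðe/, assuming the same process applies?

[cɔmuʁŋɔðe]

The data show regressive voicing assimilation: /ʂ/ → [ʐ] before /l/; /ɸ/ → [β] before /n/; /x/ → [ɣ] before /r/. In each pair only voicing changes, matching the following consonant, while place and manner stay constant.
/χ/ is a voiceless uvular fricative. The following trigger /ŋ/ is voiced, so /χ/ must become voiced as well.
Changing only its voicing to voiced gives [ʁ] — the voiced uvular fricative.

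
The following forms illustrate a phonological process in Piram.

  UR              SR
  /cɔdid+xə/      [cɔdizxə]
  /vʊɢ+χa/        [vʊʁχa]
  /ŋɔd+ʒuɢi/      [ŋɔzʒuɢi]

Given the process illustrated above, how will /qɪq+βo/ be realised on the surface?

The data show regressive manner assimilation: /d/ → [z] before /x/; /ɢ/ → [ʁ] before /χ/; /d/ → [z] before /ʒ/. In each pair only manner changes, matching the following consonant, while place and voice stay constant.
/q/ is a voiceless uvular stop. The following trigger /β/ is a fricative, so /q/ must become a fricative as well.
The voiceless uvular fricative is [χ], so /q/ → [χ].

[qɪχβo]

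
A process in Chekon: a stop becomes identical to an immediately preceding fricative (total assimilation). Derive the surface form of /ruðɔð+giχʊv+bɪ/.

[ruðɔððiχʊvvɪ]

/g/ is the segment targeted by the rule; it sits immediately after /ð/, so it assimilates completely and surfaces as [ð].
At the second juncture, /b/ likewise becomes [v] adjacent to /v/.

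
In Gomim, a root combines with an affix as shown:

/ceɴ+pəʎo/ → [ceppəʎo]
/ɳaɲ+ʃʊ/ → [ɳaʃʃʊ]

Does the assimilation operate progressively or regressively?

regressive

Comparing underlying and surface forms, /ɴ/ → [p] is the alternation; the neighbouring /p/ is constant.
The output [p] is identical to the trigger /p/ — every feature (place, manner, voicing) has been copied — so this is total assimilation.
The remaining alternation confirms this: /ɲ/ → [ʃ] before /ʃ/ — in each case the output is a copy of the following consonant.
Since the segment that changes precedes the conditioning segment, the assimilation is regressive.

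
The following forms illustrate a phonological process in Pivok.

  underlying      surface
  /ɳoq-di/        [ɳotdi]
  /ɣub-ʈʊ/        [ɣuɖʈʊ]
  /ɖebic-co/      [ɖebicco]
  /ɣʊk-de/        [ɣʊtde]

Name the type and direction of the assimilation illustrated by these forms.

Underlying /q/ is realised as [t] next to /d/; /d/ itself does not change.
The change uvular → alveolar matches the place of the following /d/, identifying this as place assimilation.
Manner and voice are unchanged, so the assimilation is partial, not total.
The other alternating forms pattern the same way: /b/ → [ɖ] before /ʈ/ (bilabial → retroflex, matching retroflex); /k/ → [t] before /d/ (velar → alveolar, matching alveolar) — only place changes, and always toward the following segment.
No alternation appears in [ɖebicco]: there the adjacent consonants already agree in place (/c/ and /c/ are both palatal), so this form is consistent with the same rule.
Since the segment that changes precedes the conditioning segment, the assimilation is regressive.

regressive place assimilation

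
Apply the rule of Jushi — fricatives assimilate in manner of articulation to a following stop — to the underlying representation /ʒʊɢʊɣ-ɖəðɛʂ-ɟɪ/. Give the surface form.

[ʒʊɢʊgɖəðɛʈɟɪ]

The rule targets /ɣ/ (voiced velar fricative), which sits before the trigger /ɖ/ (stop).
The voiced velar stop is [g], so /ɣ/ → [g].
At the second juncture, /ʂ/ likewise becomes [ʈ] adjacent to /ɟ/.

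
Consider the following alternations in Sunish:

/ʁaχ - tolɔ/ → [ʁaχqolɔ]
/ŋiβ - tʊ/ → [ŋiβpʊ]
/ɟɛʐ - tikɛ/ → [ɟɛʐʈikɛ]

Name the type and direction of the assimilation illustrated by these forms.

progressive place assimilation

The segment that alternates is /t/, which surfaces as [q] when adjacent to /χ/.
/t/ is alveolar while /χ/ is uvular; the output [q] is uvular, matching the trigger — so the feature that spreads is place.
Manner and voice are unchanged, so the assimilation is partial, not total.
The other alternating forms pattern the same way: /t/ → [p] after /β/ (alveolar → bilabial, matching bilabial); /t/ → [ʈ] after /ʐ/ (alveolar → retroflex, matching retroflex) — only place changes, and always toward the preceding segment.
The trigger is the preceding segment, so the direction is progressive (perseverative).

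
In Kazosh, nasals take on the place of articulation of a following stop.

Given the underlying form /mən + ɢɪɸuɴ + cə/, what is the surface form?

The rule targets /n/ (voiced alveolar nasal), which sits before the trigger /ɢ/ (uvular).
Changing only its place to uvular gives [ɴ] — the voiced uvular nasal.
At the second juncture, /ɴ/ likewise becomes [ɲ] adjacent to /c/.

[məɴɢɪɸuɲcə]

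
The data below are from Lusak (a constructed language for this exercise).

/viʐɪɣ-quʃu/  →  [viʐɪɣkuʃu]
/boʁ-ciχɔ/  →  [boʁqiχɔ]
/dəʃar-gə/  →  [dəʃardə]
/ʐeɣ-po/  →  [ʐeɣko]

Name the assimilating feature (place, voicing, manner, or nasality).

Comparing underlying and surface forms, /q/ → [k] is the alternation; the neighbouring /ɣ/ is constant.
The change uvular → velar matches the place of the preceding /ɣ/, identifying this as place assimilation.
The other alternating forms pattern the same way: /c/ → [q] after /ʁ/ (palatal → uvular, matching uvular); /g/ → [d] after /r/ (velar → alveolar, matching alveolar); /p/ → [k] after /ɣ/ (bilabial → velar, matching velar) — only place changes, and always toward the preceding segment.

place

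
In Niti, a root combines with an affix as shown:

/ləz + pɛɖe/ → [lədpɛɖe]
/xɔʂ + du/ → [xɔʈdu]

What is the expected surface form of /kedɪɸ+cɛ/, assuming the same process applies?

The data show regressive manner assimilation: /z/ → [d] before /p/; /ʂ/ → [ʈ] before /d/. In each pair only manner changes, matching the following consonant, while place and voice stay constant.
/ɸ/ is a voiceless bilabial fricative. The following trigger /c/ is a stop, so /ɸ/ must become a stop as well.
Changing only its manner to stop gives [p] — the voiceless bilabial stop.

[kedɪpcɛ]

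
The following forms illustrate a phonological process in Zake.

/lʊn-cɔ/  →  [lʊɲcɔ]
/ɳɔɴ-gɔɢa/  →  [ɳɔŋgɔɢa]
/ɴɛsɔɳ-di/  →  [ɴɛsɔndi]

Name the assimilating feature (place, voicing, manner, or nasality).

Underlying /n/ is realised as [ɲ] next to /c/; /c/ itself does not change.
/n/ is alveolar while /c/ is palatal; the output [ɲ] is palatal, matching the trigger — so the feature that spreads is place.
Checking the remaining alternations: /ɴ/ → [ŋ] before /g/ (uvular → velar, matching velar); /ɳ/ → [n] before /d/ (retroflex → alveolar, matching alveolar) — only place changes, and always toward the following segment.

place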